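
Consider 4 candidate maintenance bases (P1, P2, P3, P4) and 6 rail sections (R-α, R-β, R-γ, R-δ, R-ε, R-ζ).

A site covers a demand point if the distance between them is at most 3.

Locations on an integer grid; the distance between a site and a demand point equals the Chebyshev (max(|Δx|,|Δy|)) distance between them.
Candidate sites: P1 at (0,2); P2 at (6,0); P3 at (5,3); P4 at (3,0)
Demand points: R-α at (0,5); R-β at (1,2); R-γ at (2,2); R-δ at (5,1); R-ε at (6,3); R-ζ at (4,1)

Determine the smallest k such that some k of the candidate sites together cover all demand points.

Coverage sets (demand points within 3 of each site):
  P1: {R-α, R-β, R-γ}
  P2: {R-δ, R-ε, R-ζ}
  P3: {R-γ, R-δ, R-ε, R-ζ}
  P4: {R-β, R-γ, R-δ, R-ε, R-ζ}
No single site covers all 6 demand points.
But {P1, P2} covers everything, so the minimum is 2.

2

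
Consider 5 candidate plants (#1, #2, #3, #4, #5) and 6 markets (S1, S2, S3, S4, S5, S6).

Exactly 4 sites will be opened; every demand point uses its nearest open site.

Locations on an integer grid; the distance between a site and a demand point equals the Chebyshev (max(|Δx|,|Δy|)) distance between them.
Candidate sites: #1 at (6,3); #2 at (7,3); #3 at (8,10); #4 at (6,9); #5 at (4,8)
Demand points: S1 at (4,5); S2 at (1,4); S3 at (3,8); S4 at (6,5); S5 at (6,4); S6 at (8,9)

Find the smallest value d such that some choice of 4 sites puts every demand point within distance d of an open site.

4

Open {#1, #2, #3, #5}.
  Farthest demand point is S2 at distance 4 (to #5); all others are ≤ 4.
With {#1, #2, #4, #5} the worst case is 4.
With {#1, #3, #4, #5} the worst case is 4.
No size-4 selection achieves below 4.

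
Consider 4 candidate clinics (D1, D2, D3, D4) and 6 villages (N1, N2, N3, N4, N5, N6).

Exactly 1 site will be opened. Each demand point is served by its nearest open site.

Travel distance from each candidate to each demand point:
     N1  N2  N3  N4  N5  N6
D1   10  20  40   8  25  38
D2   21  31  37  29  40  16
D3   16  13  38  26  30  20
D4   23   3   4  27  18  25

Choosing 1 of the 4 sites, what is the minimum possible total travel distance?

100

Open {D4}.
  N1→D4 23, N2→D4 3, N3→D4 4, N4→D4 27, N5→D4 18, N6→D4 25  ⇒ total 100.
Compare {D1}: total 141.
Compare {D3}: total 143.
No size-1 selection does better; minimum is 100.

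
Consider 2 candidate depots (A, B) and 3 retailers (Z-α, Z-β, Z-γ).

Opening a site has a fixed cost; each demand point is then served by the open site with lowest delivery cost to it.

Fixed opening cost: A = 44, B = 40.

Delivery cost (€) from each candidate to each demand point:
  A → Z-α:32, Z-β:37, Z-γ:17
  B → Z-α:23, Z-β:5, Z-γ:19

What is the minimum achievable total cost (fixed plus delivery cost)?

87

Open {B}: assign each demand point to its cheapest open site.
  Z-α→B 23, Z-β→B 5, Z-γ→B 19
  delivery cost 47, fixed 40 → total 87.
Compare {A, B}: delivery cost 45 + fixed 84 = 129.
Compare {A}: delivery cost 86 + fixed 44 = 130.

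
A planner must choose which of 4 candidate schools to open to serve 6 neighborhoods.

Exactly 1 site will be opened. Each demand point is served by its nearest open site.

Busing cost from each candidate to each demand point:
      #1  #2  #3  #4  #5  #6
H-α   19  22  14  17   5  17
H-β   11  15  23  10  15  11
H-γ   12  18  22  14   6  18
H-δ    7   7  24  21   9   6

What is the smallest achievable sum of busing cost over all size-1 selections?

Open {H-δ}.
  #1→H-δ 7, #2→H-δ 7, #3→H-δ 24, #4→H-δ 21, #5→H-δ 9, #6→H-δ 6  ⇒ total 74.
Compare {H-β}: total 85.
Compare {H-γ}: total 90.
No size-1 selection does better; minimum is 74.

74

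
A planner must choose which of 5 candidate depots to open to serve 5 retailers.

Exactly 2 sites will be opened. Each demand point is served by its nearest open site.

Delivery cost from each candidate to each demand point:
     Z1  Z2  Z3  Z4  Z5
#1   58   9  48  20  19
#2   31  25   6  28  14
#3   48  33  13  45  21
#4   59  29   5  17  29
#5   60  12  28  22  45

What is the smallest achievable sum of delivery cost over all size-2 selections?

80

Open {#1, #2}.
  Z1→#2 31, Z2→#1 9, Z3→#2 6, Z4→#1 20, Z5→#2 14  ⇒ total 80.
Compare {#2, #5}: total 85.
Compare {#2, #4}: total 92.
No size-2 selection does better; minimum is 80.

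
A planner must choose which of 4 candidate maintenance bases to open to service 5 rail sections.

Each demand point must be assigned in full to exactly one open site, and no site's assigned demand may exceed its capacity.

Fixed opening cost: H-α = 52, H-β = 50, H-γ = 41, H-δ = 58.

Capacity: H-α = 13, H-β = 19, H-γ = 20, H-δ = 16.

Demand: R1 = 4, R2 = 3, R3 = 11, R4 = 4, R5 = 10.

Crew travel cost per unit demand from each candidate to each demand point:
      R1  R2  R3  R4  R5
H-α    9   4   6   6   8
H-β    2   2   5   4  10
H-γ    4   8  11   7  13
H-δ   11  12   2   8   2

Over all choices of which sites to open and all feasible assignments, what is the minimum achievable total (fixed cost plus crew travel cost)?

229

Open {H-β, H-δ}; cheapest assignment that respects the capacities:
  H-β (cap 19, load 18): R1, R2, R3 — cost 4×2 + 3×2 + 11×5 = 69
  H-δ (cap 16, load 14): R4, R5 — cost 4×8 + 10×2 = 52
  Shipping 121, fixed 108 → total 229.
  Any other capacity-feasible assignment to {H-β, H-δ} ships for at least 121.
Compare {H-β, H-γ, H-δ}: its best feasible assignment gives total 262.
Compare {H-α, H-β, H-δ}: its best feasible assignment gives total 271.
Every other set of open sites that can feasibly serve all demand totals ≥ 262 even under its best assignment. Minimum: 229.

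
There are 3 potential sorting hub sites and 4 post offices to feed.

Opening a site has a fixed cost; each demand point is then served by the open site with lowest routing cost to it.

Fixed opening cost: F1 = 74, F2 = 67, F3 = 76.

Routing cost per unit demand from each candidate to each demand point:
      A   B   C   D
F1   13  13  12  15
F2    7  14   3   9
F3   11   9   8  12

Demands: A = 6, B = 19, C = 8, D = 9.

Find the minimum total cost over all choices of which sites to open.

Open {F2, F3}: assign each demand point to its cheapest open site.
  A→F2 6×7=42, B→F3 19×9=171, C→F2 8×3=24, D→F2 9×9=81
  routing cost 318, fixed 143 → total 461.
Compare {F2}: routing cost 413 + fixed 67 = 480.
Compare {F3}: routing cost 409 + fixed 76 = 485.
Compare {F1, F2}: routing cost 394 + fixed 141 = 535.
All other subsets cost ≥ 480. Minimum total cost: 461.

461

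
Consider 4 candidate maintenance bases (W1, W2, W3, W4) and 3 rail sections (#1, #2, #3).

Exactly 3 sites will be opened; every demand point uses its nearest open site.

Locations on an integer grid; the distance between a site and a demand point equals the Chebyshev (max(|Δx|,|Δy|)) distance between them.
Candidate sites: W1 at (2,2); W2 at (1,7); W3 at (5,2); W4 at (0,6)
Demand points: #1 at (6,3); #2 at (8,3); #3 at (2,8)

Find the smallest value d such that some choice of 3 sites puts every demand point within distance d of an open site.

3

Open {W1, W2, W3}.
  Farthest demand point is #2 at distance 3 (to W3); all others are ≤ 3.
With {W1, W3, W4} the worst case is 3.
With {W2, W3, W4} the worst case is 3.
No size-3 selection achieves below 3.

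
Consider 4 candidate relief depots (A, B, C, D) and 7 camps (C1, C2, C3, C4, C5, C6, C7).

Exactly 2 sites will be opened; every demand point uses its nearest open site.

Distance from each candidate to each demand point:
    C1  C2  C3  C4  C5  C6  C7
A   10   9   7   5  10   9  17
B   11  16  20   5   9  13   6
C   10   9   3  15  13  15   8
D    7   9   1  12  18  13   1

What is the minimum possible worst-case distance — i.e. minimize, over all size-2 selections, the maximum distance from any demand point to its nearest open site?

Open {A, B}.
  Farthest demand point is C1 at distance 10 (to A); all others are ≤ 10.
With {A, C} the worst case is 10.
With {A, D} the worst case is 10.
No size-2 selection achieves below 10.

10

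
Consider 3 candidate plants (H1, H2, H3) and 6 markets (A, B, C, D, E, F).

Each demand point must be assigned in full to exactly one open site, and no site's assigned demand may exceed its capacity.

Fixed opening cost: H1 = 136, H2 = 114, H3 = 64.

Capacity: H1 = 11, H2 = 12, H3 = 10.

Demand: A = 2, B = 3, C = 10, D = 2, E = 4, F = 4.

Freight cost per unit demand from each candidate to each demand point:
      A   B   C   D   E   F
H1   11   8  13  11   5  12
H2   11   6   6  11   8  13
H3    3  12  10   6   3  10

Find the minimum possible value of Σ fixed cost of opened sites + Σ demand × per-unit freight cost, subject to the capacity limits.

476

Open {H1, H2, H3}; cheapest assignment that respects the capacities:
  H1 (cap 11, load 7): B, F — cost 3×8 + 4×12 = 72
  H2 (cap 12, load 10): C — cost 10×6 = 60
  H3 (cap 10, load 8): A, D, E — cost 2×3 + 2×6 + 4×3 = 30
  Shipping 162, fixed 314 → total 476.
  Any other capacity-feasible assignment to {H1, H2, H3} ships for at least 162.
Total demand is 25 and no other set of sites has combined capacity ≥ 25, so {H1, H2, H3} is the only feasible choice of open sites. Minimum: 476.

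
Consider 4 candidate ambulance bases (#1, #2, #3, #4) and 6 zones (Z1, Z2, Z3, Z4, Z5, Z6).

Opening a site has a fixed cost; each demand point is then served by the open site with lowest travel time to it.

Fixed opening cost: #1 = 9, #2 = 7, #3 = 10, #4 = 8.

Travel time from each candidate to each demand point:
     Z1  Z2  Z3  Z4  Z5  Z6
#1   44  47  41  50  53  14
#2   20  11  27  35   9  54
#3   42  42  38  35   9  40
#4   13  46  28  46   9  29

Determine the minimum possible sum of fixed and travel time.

132

Open {#1, #2}: assign each demand point to its cheapest open site.
  Z1→#2 20, Z2→#2 11, Z3→#2 27, Z4→#2 35, Z5→#2 9, Z6→#1 14
  travel time 116, fixed 16 → total 132.
Compare {#1, #2, #4}: travel time 109 + fixed 24 = 133.
Compare {#2, #4}: travel time 124 + fixed 15 = 139.
Compare {#1, #2, #3}: travel time 116 + fixed 26 = 142.
All other subsets cost ≥ 133. Minimum total cost: 132.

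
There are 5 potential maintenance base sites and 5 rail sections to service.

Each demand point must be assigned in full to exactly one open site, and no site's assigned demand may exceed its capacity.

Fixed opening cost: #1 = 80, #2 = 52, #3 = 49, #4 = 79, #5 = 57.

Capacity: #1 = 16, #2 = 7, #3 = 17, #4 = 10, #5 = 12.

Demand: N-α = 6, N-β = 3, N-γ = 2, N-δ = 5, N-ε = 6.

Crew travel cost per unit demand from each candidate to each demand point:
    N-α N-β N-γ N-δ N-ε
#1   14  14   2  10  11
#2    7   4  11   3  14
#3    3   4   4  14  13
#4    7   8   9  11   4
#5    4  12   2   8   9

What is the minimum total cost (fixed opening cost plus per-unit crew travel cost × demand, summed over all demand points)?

232

Open {#2, #3}; cheapest assignment that respects the capacities:
  #2 (cap 7, load 5): N-δ — cost 5×3 = 15
  #3 (cap 17, load 17): N-α, N-β, N-γ, N-ε — cost 6×3 + 3×4 + 2×4 + 6×13 = 116
  Shipping 131, fixed 101 → total 232.
  Any other capacity-feasible assignment to {#2, #3} ships for at least 131.
Compare {#3, #5}: its best feasible assignment gives total 238.
Compare {#2, #3, #4}: its best feasible assignment gives total 257.
Every other set of open sites that can feasibly serve all demand totals ≥ 238 even under its best assignment. Minimum: 232.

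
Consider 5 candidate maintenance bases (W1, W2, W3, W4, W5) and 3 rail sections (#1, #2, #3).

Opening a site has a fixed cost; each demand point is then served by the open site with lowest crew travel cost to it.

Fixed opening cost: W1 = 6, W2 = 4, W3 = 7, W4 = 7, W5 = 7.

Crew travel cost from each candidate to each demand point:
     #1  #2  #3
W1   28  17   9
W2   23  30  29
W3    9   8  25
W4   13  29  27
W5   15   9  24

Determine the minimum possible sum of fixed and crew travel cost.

Open {W1, W3}: assign each demand point to its cheapest open site.
  #1→W3 9, #2→W3 8, #3→W1 9
  crew travel cost 26, fixed 13 → total 39.
Compare {W1, W2, W3}: crew travel cost 26 + fixed 17 = 43.
Compare {W1, W5}: crew travel cost 33 + fixed 13 = 46.
Compare {W1, W3, W4}: crew travel cost 26 + fixed 20 = 46.
All other subsets cost ≥ 43. Minimum total cost: 39.

39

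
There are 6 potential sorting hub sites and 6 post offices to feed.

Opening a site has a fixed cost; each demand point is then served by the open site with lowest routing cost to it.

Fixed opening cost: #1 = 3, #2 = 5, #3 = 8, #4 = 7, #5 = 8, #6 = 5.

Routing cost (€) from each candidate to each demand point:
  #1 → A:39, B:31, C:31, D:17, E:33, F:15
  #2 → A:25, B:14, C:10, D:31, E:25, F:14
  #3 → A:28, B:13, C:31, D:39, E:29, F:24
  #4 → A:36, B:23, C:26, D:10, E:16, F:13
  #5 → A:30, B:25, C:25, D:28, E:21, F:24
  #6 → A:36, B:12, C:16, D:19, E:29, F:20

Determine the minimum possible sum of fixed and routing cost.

Open {#2, #4}: assign each demand point to its cheapest open site.
  A→#2 25, B→#2 14, C→#2 10, D→#4 10, E→#4 16, F→#4 13
  routing cost 88, fixed 12 → total 100.
Compare {#1, #2, #4}: routing cost 88 + fixed 15 = 103.
Compare {#2, #4, #6}: routing cost 86 + fixed 17 = 103.
Compare {#1, #2, #4, #6}: routing cost 86 + fixed 20 = 106.
All other subsets cost ≥ 103. Minimum total cost: 100.

100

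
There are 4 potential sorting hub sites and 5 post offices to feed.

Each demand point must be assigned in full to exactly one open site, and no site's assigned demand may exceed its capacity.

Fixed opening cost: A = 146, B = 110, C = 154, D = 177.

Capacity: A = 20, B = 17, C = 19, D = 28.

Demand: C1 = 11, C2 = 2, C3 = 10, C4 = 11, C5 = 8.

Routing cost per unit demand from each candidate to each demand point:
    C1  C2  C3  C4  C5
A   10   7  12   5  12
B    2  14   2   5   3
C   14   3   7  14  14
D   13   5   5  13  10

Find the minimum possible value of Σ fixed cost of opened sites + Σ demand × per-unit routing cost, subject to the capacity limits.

650

Open {A, B, D}; cheapest assignment that respects the capacities:
  A (cap 20, load 11): C4 — cost 11×5 = 55
  B (cap 17, load 11): C1 — cost 11×2 = 22
  D (cap 28, load 20): C2, C3, C5 — cost 2×5 + 10×5 + 8×10 = 140
  Shipping 217, fixed 433 → total 650.
  Any other capacity-feasible assignment to {A, B, D} ships for at least 217.
Compare {A, B, C}: its best feasible assignment gives total 659.
Compare {A, D}: its best feasible assignment gives total 677.
Every other set of open sites that can feasibly serve all demand totals ≥ 659 even under its best assignment. Minimum: 650.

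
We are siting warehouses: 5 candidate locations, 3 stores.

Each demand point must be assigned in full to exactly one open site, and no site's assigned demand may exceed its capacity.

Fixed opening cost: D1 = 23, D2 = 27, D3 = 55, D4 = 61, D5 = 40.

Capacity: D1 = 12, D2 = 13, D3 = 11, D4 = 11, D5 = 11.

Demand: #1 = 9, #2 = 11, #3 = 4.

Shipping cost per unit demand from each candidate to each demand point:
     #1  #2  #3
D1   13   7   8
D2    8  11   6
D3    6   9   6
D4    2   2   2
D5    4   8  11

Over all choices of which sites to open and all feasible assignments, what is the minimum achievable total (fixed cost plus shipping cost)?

206

Open {D2, D4}; cheapest assignment that respects the capacities:
  D2 (cap 13, load 13): #1, #3 — cost 9×8 + 4×6 = 96
  D4 (cap 11, load 11): #2 — cost 11×2 = 22
  Shipping 118, fixed 88 → total 206.
  Any other capacity-feasible assignment to {D2, D4} ships for at least 118.
Compare {D2, D4, D5}: its best feasible assignment gives total 210.
Compare {D1, D4, D5}: its best feasible assignment gives total 214.
Every other set of open sites that can feasibly serve all demand totals ≥ 210 even under its best assignment. Minimum: 206.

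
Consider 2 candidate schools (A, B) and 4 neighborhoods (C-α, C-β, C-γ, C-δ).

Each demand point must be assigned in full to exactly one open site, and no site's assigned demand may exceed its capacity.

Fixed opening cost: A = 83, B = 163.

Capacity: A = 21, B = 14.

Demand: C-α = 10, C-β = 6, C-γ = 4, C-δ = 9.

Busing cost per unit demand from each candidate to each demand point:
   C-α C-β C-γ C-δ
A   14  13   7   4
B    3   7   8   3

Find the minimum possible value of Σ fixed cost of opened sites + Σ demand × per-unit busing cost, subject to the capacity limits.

Open {A, B}; cheapest assignment that respects the capacities:
  A (cap 21, load 19): C-β, C-γ, C-δ — cost 6×13 + 4×7 + 9×4 = 142
  B (cap 14, load 10): C-α — cost 10×3 = 30
  Shipping 172, fixed 246 → total 418.
  Any other capacity-feasible assignment to {A, B} ships for at least 172.
Total demand is 29 and no other set of sites has combined capacity ≥ 29, so {A, B} is the only feasible choice of open sites. Minimum: 418.

418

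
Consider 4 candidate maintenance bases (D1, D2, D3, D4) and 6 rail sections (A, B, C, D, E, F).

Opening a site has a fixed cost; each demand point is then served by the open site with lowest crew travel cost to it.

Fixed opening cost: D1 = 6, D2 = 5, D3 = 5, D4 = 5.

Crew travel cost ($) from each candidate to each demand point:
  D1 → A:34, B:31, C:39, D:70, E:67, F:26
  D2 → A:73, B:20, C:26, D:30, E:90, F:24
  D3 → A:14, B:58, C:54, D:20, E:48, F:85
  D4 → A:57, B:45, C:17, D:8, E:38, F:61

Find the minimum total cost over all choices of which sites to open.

136

Open {D2, D3, D4}: assign each demand point to its cheapest open site.
  A→D3 14, B→D2 20, C→D4 17, D→D4 8, E→D4 38, F→D2 24
  crew travel cost 121, fixed 15 → total 136.
Compare {D1, D2, D3, D4}: crew travel cost 121 + fixed 21 = 142.
Compare {D1, D3, D4}: crew travel cost 134 + fixed 16 = 150.
Compare {D1, D2, D4}: crew travel cost 141 + fixed 16 = 157.
All other subsets cost ≥ 142. Minimum total cost: 136.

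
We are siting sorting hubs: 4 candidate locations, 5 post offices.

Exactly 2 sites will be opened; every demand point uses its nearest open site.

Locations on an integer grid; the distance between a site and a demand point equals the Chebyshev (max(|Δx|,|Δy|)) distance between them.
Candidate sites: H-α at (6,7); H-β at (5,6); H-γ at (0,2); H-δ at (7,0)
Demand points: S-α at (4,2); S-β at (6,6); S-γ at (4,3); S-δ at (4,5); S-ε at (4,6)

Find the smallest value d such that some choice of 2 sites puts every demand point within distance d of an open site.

Open {H-α, H-δ}.
  Farthest demand point is S-α at distance 3 (to H-δ); all others are ≤ 3.
With {H-β, H-δ} the worst case is 3.
With {H-α, H-β} the worst case is 4.
No size-2 selection achieves below 3.

3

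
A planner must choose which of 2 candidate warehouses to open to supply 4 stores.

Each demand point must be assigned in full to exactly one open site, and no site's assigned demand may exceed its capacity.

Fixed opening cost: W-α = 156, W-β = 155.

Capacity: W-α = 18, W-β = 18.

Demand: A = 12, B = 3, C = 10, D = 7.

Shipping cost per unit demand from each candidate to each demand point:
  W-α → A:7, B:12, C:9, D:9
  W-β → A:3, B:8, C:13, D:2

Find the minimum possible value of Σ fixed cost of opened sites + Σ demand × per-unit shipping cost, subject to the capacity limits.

524

Open {W-α, W-β}; cheapest assignment that respects the capacities:
  W-α (cap 18, load 17): C, D — cost 10×9 + 7×9 = 153
  W-β (cap 18, load 15): A, B — cost 12×3 + 3×8 = 60
  Shipping 213, fixed 311 → total 524.
  Any other capacity-feasible assignment to {W-α, W-β} ships for at least 213.
Total demand is 32 and no other set of sites has combined capacity ≥ 32, so {W-α, W-β} is the only feasible choice of open sites. Minimum: 524.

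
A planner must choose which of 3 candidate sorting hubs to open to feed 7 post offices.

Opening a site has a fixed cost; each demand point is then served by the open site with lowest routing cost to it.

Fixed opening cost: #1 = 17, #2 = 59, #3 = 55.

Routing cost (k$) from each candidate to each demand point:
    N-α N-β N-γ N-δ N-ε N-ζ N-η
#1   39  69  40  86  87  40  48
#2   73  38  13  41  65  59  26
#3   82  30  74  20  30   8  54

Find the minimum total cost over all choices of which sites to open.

Open {#1, #3}: assign each demand point to its cheapest open site.
  N-α→#1 39, N-β→#3 30, N-γ→#1 40, N-δ→#3 20, N-ε→#3 30, N-ζ→#3 8, N-η→#1 48
  routing cost 215, fixed 72 → total 287.
Compare {#1, #2, #3}: routing cost 166 + fixed 131 = 297.
Compare {#2, #3}: routing cost 200 + fixed 114 = 314.
Compare {#1, #2}: routing cost 262 + fixed 76 = 338.
All other subsets cost ≥ 297. Minimum total cost: 287.

287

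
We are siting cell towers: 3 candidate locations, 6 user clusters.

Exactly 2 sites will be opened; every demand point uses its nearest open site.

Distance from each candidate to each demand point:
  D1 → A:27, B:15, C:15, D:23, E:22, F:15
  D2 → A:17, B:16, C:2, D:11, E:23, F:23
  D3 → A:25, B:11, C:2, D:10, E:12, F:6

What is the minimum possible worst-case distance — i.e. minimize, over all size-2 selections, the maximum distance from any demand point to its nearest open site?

17

Open {D2, D3}.
  Farthest demand point is A at distance 17 (to D2); all others are ≤ 17.
With {D1, D2} the worst case is 22.
With {D1, D3} the worst case is 25.
No size-2 selection achieves below 17.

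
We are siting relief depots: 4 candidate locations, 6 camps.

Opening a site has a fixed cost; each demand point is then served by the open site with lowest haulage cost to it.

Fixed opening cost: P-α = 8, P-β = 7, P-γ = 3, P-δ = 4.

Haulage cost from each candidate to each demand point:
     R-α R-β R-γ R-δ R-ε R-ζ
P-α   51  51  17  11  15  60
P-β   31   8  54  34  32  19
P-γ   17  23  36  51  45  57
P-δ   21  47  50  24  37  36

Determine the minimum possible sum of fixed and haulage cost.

Open {P-α, P-β, P-γ}: assign each demand point to its cheapest open site.
  R-α→P-γ 17, R-β→P-β 8, R-γ→P-α 17, R-δ→P-α 11, R-ε→P-α 15, R-ζ→P-β 19
  haulage cost 87, fixed 18 → total 105.
Compare {P-α, P-β, P-γ, P-δ}: haulage cost 87 + fixed 22 = 109.
Compare {P-α, P-β, P-δ}: haulage cost 91 + fixed 19 = 110.
Compare {P-α, P-β}: haulage cost 101 + fixed 15 = 116.
All other subsets cost ≥ 109. Minimum total cost: 105.

105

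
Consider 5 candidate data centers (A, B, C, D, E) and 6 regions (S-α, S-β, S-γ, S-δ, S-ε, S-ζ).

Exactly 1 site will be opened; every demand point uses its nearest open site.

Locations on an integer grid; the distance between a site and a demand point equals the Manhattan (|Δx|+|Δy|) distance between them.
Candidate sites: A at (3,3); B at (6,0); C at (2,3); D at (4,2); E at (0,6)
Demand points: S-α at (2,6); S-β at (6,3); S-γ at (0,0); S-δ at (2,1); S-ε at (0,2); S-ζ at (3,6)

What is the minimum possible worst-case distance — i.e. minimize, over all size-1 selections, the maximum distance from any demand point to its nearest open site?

Open {C}.
  Farthest demand point is S-γ at distance 5 (to C); all others are ≤ 5.
With {A} the worst case is 6.
With {D} the worst case is 6.
No size-1 selection achieves below 5.

5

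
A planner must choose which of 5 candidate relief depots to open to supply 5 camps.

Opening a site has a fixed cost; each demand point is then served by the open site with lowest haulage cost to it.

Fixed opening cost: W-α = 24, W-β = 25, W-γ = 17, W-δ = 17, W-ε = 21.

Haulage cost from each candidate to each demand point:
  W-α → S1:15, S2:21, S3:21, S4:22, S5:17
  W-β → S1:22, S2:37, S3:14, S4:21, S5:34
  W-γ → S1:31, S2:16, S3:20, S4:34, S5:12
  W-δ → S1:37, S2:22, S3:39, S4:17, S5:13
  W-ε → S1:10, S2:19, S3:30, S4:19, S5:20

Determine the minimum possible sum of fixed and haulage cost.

115

Open {W-γ, W-ε}: assign each demand point to its cheapest open site.
  S1→W-ε 10, S2→W-γ 16, S3→W-γ 20, S4→W-ε 19, S5→W-γ 12
  haulage cost 77, fixed 38 → total 115.
Compare {W-ε}: haulage cost 98 + fixed 21 = 119.
Compare {W-α}: haulage cost 96 + fixed 24 = 120.
Compare {W-α, W-γ}: haulage cost 85 + fixed 41 = 126.
All other subsets cost ≥ 119. Minimum total cost: 115.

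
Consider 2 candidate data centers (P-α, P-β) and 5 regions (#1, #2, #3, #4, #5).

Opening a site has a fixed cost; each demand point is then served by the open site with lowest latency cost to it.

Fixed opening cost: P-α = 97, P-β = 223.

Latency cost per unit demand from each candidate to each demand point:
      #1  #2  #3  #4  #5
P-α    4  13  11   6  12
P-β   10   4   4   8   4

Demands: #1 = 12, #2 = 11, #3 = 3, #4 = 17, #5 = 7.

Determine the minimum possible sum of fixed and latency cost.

507

Open {P-α}: assign each demand point to its cheapest open site.
  #1→P-α 12×4=48, #2→P-α 11×13=143, #3→P-α 3×11=33, #4→P-α 17×6=102, #5→P-α 7×12=84
  latency cost 410, fixed 97 → total 507.
Compare {P-α, P-β}: latency cost 234 + fixed 320 = 554.
Compare {P-β}: latency cost 340 + fixed 223 = 563.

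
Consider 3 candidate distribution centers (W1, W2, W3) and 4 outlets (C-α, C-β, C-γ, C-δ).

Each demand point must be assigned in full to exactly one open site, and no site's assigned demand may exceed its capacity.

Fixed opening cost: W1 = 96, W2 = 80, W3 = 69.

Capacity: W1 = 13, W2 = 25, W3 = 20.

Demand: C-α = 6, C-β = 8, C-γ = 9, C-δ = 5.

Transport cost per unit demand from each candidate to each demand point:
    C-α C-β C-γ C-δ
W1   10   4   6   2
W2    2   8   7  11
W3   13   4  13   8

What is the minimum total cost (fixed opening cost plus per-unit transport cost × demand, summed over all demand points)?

Open {W1, W2}; cheapest assignment that respects the capacities:
  W1 (cap 13, load 13): C-β, C-δ — cost 8×4 + 5×2 = 42
  W2 (cap 25, load 15): C-α, C-γ — cost 6×2 + 9×7 = 75
  Shipping 117, fixed 176 → total 293.
  Any other capacity-feasible assignment to {W1, W2} ships for at least 117.
Compare {W2, W3}: its best feasible assignment gives total 296.
Compare {W1, W2, W3}: its best feasible assignment gives total 362.
Every other set of open sites that can feasibly serve all demand totals ≥ 296 even under its best assignment. Minimum: 293.

293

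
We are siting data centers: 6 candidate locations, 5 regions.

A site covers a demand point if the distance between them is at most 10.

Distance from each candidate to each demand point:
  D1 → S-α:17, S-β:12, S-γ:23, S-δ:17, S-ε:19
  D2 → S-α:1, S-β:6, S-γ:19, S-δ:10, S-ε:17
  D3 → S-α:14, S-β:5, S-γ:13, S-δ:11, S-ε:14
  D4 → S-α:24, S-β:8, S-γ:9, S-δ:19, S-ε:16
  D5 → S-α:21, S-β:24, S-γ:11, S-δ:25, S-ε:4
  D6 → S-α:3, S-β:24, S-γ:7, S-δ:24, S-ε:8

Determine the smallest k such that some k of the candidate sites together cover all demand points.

2

Coverage sets (demand points within 10 of each site):
  D1: {}
  D2: {S-α, S-β, S-δ}
  D3: {S-β}
  D4: {S-β, S-γ}
  D5: {S-ε}
  D6: {S-α, S-γ, S-ε}
No single site covers all 5 demand points.
But {D2, D6} covers everything, so the minimum is 2.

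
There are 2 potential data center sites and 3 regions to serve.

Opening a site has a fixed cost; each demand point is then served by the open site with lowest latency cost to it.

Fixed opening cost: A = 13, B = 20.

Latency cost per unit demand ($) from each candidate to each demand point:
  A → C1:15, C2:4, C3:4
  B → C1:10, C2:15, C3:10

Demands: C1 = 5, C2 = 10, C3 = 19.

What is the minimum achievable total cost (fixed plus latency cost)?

199

Open {A, B}: assign each demand point to its cheapest open site.
  C1→B 5×10=50, C2→A 10×4=40, C3→A 19×4=76
  latency cost 166, fixed 33 → total 199.
Compare {A}: latency cost 191 + fixed 13 = 204.
Compare {B}: latency cost 390 + fixed 20 = 410.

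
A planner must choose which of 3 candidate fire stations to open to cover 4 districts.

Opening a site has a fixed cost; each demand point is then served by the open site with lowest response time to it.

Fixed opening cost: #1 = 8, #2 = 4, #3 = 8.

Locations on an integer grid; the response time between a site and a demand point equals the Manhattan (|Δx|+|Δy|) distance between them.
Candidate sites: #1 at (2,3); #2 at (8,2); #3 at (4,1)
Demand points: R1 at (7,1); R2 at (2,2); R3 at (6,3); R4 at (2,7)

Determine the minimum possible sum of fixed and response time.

Open {#1, #2}: assign each demand point to its cheapest open site.
  R1→#2 2, R2→#1 1, R3→#2 3, R4→#1 4
  response time 10, fixed 12 → total 22.
Compare {#1}: response time 16 + fixed 8 = 24.
Compare {#2}: response time 22 + fixed 4 = 26.
Compare {#3}: response time 18 + fixed 8 = 26.
All other subsets cost ≥ 24. Minimum total cost: 22.

22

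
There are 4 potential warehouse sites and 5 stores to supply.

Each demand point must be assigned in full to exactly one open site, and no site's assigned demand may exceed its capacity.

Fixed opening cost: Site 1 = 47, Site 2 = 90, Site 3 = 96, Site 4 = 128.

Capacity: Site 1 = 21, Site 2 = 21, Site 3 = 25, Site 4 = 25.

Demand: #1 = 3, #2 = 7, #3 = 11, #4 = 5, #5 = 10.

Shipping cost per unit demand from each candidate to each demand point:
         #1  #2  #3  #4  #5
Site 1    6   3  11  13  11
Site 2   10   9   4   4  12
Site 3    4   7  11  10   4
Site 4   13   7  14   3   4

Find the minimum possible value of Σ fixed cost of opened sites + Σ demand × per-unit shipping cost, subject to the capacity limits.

350

Open {Site 1, Site 2}; cheapest assignment that respects the capacities:
  Site 1 (cap 21, load 20): #1, #2, #5 — cost 3×6 + 7×3 + 10×11 = 149
  Site 2 (cap 21, load 16): #3, #4 — cost 11×4 + 5×4 = 64
  Shipping 213, fixed 137 → total 350.
  Any other capacity-feasible assignment to {Site 1, Site 2} ships for at least 213.
Compare {Site 2, Site 3}: its best feasible assignment gives total 351.
Compare {Site 1, Site 2, Site 3}: its best feasible assignment gives total 370.
Every other set of open sites that can feasibly serve all demand totals ≥ 351 even under its best assignment. Minimum: 350.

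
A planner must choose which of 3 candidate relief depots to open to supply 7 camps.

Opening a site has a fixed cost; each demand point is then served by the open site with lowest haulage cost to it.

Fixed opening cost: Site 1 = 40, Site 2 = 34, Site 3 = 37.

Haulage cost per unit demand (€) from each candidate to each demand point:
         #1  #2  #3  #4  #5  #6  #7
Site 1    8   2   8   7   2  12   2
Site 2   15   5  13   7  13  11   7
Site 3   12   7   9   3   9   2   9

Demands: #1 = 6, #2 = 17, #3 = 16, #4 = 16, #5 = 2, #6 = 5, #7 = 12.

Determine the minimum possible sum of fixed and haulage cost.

373

Open {Site 1, Site 3}: assign each demand point to its cheapest open site.
  #1→Site 1 6×8=48, #2→Site 1 17×2=34, #3→Site 1 16×8=128, #4→Site 3 16×3=48, #5→Site 1 2×2=4, #6→Site 3 5×2=10, #7→Site 1 12×2=24
  haulage cost 296, fixed 77 → total 373.
Compare {Site 1, Site 2, Site 3}: haulage cost 296 + fixed 111 = 407.
Compare {Site 1}: haulage cost 410 + fixed 40 = 450.
Compare {Site 1, Site 2}: haulage cost 405 + fixed 74 = 479.
All other subsets cost ≥ 407. Minimum total cost: 373.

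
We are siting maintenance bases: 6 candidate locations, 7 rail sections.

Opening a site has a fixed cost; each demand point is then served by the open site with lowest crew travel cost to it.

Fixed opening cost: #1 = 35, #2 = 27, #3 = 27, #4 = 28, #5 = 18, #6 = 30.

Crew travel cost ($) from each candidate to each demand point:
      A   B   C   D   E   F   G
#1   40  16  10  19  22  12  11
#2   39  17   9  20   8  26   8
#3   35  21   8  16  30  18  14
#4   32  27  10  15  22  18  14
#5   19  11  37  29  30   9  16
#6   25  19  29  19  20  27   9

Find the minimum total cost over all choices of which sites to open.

129

Open {#2, #5}: assign each demand point to its cheapest open site.
  A→#5 19, B→#5 11, C→#2 9, D→#2 20, E→#2 8, F→#5 9, G→#2 8
  crew travel cost 84, fixed 45 → total 129.
Compare {#4, #5}: crew travel cost 100 + fixed 46 = 146.
Compare {#2, #3, #5}: crew travel cost 79 + fixed 72 = 151.
Compare {#3, #5}: crew travel cost 107 + fixed 45 = 152.
All other subsets cost ≥ 146. Minimum total cost: 129.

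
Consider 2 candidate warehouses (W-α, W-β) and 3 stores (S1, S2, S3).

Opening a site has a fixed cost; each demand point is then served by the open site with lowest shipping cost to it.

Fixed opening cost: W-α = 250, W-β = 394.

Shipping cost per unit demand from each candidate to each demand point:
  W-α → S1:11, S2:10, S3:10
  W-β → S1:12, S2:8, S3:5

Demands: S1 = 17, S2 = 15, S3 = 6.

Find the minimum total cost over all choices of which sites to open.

647

Open {W-α}: assign each demand point to its cheapest open site.
  S1→W-α 17×11=187, S2→W-α 15×10=150, S3→W-α 6×10=60
  shipping cost 397, fixed 250 → total 647.
Compare {W-β}: shipping cost 354 + fixed 394 = 748.
Compare {W-α, W-β}: shipping cost 337 + fixed 644 = 981.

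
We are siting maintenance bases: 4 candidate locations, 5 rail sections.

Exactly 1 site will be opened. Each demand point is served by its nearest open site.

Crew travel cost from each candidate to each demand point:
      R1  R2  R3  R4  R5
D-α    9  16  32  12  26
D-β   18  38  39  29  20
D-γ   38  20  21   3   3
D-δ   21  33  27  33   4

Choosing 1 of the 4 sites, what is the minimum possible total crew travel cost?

85

Open {D-γ}.
  R1→D-γ 38, R2→D-γ 20, R3→D-γ 21, R4→D-γ 3, R5→D-γ 3  ⇒ total 85.
Compare {D-α}: total 95.
Compare {D-δ}: total 118.
No size-1 selection does better; minimum is 85.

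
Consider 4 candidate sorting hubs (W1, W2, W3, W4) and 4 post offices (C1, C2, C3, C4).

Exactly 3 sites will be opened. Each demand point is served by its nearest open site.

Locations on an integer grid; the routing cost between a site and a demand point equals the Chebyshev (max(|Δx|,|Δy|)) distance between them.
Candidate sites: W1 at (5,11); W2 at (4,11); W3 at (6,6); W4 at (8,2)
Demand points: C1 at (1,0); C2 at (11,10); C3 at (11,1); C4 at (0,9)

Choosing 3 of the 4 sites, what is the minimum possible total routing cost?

18

Open {W2, W3, W4}.
  C1→W3 6, C2→W3 5, C3→W4 3, C4→W2 4  ⇒ total 18.
Compare {W1, W3, W4}: total 19.
Compare {W1, W2, W3}: total 20.
No size-3 selection does better; minimum is 18.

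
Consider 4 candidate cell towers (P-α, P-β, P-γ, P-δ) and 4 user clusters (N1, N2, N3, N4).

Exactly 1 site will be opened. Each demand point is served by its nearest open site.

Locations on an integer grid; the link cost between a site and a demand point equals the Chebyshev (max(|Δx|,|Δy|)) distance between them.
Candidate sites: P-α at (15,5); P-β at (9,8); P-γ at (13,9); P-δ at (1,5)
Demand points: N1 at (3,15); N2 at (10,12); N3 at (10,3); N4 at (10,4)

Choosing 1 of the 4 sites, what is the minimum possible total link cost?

Open {P-β}.
  N1→P-β 7, N2→P-β 4, N3→P-β 5, N4→P-β 4  ⇒ total 20.
Compare {P-γ}: total 24.
Compare {P-α}: total 29.
No size-1 selection does better; minimum is 20.

20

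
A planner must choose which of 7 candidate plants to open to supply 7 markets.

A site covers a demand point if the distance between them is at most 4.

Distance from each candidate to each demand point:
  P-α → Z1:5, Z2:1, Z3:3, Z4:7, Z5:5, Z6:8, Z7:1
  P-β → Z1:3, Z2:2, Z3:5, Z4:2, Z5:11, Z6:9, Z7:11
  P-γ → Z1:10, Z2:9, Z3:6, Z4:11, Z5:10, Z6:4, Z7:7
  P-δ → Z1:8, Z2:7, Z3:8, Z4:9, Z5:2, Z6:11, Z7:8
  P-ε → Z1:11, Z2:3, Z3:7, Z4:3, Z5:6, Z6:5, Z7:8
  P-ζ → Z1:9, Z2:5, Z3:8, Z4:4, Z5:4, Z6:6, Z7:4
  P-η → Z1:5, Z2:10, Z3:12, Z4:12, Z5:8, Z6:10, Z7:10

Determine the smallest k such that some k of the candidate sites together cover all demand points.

4

Coverage sets (demand points within 4 of each site):
  P-α: {Z2, Z3, Z7}
  P-β: {Z1, Z2, Z4}
  P-γ: {Z6}
  P-δ: {Z5}
  P-ε: {Z2, Z4}
  P-ζ: {Z4, Z5, Z7}
  P-η: {}
No 3 sites suffice: every size-3 union leaves at least one demand point uncovered.
But {P-α, P-β, P-γ, P-δ} covers everything, so the minimum is 4.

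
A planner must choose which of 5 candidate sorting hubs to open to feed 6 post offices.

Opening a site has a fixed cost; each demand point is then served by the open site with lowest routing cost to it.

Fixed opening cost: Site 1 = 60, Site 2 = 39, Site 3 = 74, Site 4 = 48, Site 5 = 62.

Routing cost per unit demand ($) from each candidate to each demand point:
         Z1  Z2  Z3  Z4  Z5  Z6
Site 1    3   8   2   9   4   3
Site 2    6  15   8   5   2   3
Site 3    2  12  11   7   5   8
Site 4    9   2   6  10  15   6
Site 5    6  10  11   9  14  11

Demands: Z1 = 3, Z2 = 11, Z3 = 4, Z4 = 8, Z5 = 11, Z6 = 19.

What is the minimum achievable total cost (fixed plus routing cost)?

270

Open {Site 2, Site 4}: assign each demand point to its cheapest open site.
  Z1→Site 2 3×6=18, Z2→Site 4 11×2=22, Z3→Site 4 4×6=24, Z4→Site 2 8×5=40, Z5→Site 2 11×2=22, Z6→Site 2 19×3=57
  routing cost 183, fixed 87 → total 270.
Compare {Site 1, Site 2, Site 4}: routing cost 158 + fixed 147 = 305.
Compare {Site 1, Site 4}: routing cost 212 + fixed 108 = 320.
Compare {Site 1, Site 2}: routing cost 224 + fixed 99 = 323.
All other subsets cost ≥ 305. Minimum total cost: 270.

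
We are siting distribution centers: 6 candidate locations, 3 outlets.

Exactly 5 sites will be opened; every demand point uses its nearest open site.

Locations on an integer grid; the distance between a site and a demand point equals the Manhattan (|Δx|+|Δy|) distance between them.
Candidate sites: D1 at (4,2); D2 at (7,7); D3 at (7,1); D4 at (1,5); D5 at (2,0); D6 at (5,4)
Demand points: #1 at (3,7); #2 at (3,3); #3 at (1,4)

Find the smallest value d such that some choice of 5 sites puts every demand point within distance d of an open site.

Open {D1, D2, D3, D4, D5}.
  Farthest demand point is #1 at distance 4 (to D2); all others are ≤ 4.
With {D1, D2, D3, D4, D6} the worst case is 4.
With {D1, D2, D3, D5, D6} the worst case is 4.
No size-5 selection achieves below 4.

4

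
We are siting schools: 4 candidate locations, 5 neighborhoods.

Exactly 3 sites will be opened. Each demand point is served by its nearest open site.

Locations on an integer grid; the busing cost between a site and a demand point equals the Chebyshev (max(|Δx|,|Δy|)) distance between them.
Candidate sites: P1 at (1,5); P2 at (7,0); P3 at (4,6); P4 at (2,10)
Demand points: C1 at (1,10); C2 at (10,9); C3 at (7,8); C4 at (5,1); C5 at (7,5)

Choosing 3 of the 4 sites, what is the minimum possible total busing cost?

Open {P2, P3, P4}.
  C1→P4 1, C2→P3 6, C3→P3 3, C4→P2 2, C5→P3 3  ⇒ total 15.
Compare {P1, P3, P4}: total 17.
Compare {P1, P2, P3}: total 18.
No size-3 selection does better; minimum is 15.

15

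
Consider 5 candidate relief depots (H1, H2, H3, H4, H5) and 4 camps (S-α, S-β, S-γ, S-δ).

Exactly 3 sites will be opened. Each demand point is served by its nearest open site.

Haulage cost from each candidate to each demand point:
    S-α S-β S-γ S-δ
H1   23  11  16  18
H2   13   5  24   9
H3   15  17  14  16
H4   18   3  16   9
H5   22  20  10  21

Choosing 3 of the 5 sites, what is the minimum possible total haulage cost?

Open {H2, H4, H5}.
  S-α→H2 13, S-β→H4 3, S-γ→H5 10, S-δ→H2 9  ⇒ total 35.
Compare {H1, H2, H5}: total 37.
Compare {H2, H3, H5}: total 37.
No size-3 selection does better; minimum is 35.

35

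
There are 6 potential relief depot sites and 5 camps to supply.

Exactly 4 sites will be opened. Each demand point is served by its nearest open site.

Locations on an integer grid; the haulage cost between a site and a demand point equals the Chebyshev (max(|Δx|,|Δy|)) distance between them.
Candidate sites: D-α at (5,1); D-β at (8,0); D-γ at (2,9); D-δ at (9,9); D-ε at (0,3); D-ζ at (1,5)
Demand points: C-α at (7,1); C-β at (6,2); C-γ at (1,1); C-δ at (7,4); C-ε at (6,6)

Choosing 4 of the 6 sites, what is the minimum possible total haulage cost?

Open {D-α, D-β, D-δ, D-ε}.
  C-α→D-β 1, C-β→D-α 1, C-γ→D-ε 2, C-δ→D-α 3, C-ε→D-δ 3  ⇒ total 10.
Compare {D-α, D-β, D-γ, D-ε}: total 11.
Compare {D-α, D-γ, D-δ, D-ε}: total 11.
No size-4 selection does better; minimum is 10.

10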